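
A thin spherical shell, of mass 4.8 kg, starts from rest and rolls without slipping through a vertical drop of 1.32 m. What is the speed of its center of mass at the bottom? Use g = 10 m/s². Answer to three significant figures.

v ≈ 3.98 m/s

For this body I = (2/3)MR², i.e. k = I/(MR²) = 2/3.
The rolling condition ω = v/R makes the rotational term ½I(v/R)² = ½kMv², so KE_total = ½(1+k)Mv² = (5/6)Mv².
Energy conservation: Mgh = (5/6)Mv², so v = √(2gh/(1+k)) = √(2 × 10 × 1.32 / 1.667) ≈ 3.98 m/s.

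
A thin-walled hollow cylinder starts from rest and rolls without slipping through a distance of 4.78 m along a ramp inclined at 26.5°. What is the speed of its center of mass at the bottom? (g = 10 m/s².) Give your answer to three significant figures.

v ≈ 4.62 m/s

For this body I = MR², i.e. k = I/(MR²) = 1.
Since it rolls without slipping, ω = v/R and KE = ½Mv² + ½Iω² = ½(1+k)Mv² = Mv².
The vertical drop is h = L sinθ = 4.78 × sin26.5° = 2.133 m.
Energy conservation: Mgh = Mv², so v = √(2gh/(1+k)) = √(2 × 10 × 2.133 / 2) ≈ 4.62 m/s.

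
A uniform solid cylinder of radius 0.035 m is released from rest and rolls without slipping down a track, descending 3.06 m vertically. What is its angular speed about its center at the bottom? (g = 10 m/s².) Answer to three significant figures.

ω ≈ 182 rad/s

With I = (1/2)MR², the ratio k = I/(MR²) is 0.5.
Rolling without slipping gives ω = v/R, so the total kinetic energy is ½Mv² + ½Iω² = ½(1+k)Mv² = (3/4)Mv².
Energy conservation Mgh = ½(1+k)Mv² gives v = √(2gh/(1+k)) = √(2 × 10 × 3.06 / 1.5) = 6.387 m/s.
Then ω = v/R = 6.387 / 0.035 ≈ 182 rad/s.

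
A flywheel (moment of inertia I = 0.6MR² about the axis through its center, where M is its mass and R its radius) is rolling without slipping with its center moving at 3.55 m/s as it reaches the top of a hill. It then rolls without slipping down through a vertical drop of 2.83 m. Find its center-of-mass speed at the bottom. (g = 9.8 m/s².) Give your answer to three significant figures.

For this body I = 0.6MR², i.e. k = I/(MR²) = 0.6.
The rolling condition ω = v/R makes the rotational term ½I(v/R)² = ½kMv², so KE_total = ½(1+k)Mv² = (4/5)Mv².
Conserving energy between top and bottom: (4/5)Mv² = (4/5)Mv₀² + Mgh, hence v² = v₀² + 2gh/(1+k).
v = √(3.55² + 2×9.8×2.83/1.6) = √47.27 ≈ 6.88 m/s.

v ≈ 6.88 m/s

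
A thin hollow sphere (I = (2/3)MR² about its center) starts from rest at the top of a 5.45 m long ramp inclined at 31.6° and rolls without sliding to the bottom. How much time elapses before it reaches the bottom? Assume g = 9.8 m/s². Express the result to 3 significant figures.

The moment of inertia is (2/3)MR², giving k ≡ I/(MR²) = 2/3.
Translational: Mg sinθ − f = Ma. Rotational about the CM: fR = Iα = kMRa, so f = kMa.
Hence a = g sinθ/(1+k) = 9.8×sin31.6°/1.667 = 3.081 m/s².
Starting from rest, L = ½at², so t = √(2L/a) = √(2×5.45/3.081) ≈ 1.88 s.

t ≈ 1.88 s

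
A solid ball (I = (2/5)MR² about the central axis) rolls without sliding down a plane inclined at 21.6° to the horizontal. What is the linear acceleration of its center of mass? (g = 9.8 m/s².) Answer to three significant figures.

a ≈ 2.58 m/s²

For this body I = (2/5)MR², i.e. k = I/(MR²) = 0.4.
Newton's second law down the slope: Mg sinθ − f = Ma. The torque equation fR = Iα (with α = a/R) gives f = kMa.
Eliminating f: Mg sinθ = (1+k)Ma, so a = g sinθ/(1+k) = 9.8 × sin21.6° / 1.4 ≈ 2.58 m/s².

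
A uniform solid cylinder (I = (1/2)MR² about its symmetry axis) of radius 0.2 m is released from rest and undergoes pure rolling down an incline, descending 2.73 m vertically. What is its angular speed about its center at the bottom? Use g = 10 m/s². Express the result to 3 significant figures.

Here I = (1/2)MR², so the shape factor k = I/(MR²) = 0.5.
Since it rolls without slipping, ω = v/R and KE = ½Mv² + ½Iω² = ½(1+k)Mv² = (3/4)Mv².
Energy conservation Mgh = ½(1+k)Mv² gives v = √(2gh/(1+k)) = √(2 × 10 × 2.73 / 1.5) = 6.033 m/s.
Then ω = v/R = 6.033 / 0.2 ≈ 30.2 rad/s.

ω ≈ 30.2 rad/s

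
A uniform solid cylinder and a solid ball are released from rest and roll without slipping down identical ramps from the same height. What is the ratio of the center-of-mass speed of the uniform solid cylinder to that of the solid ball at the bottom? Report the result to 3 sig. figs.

Each satisfies Mgh = ½(1+k)Mv² with k = I/(MR²), so v ∝ 1/√(1+k).
For the uniform solid cylinder k = 0.5; for the solid ball k = 0.4.
v₁/v₂ = √((1+k₂)/(1+k₁)) = √(1.4/1.5) ≈ 0.966.

v_ratio ≈ 0.966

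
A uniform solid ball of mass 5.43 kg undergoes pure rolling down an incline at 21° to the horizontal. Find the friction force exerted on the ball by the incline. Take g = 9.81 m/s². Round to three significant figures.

The moment of inertia is (2/5)MR², giving k ≡ I/(MR²) = 0.4.
Along the incline Mg sinθ − f = Ma, and torque about the center fR = Iα = kMR²(a/R) gives f = kMa.
Combining, a = g sinθ/(1+k) and f = kMa = kMg sinθ/(1+k).
f = 0.4 × 5.43 × 9.81 × sin21° / 1.4 ≈ 5.45 N.

f ≈ 5.45 N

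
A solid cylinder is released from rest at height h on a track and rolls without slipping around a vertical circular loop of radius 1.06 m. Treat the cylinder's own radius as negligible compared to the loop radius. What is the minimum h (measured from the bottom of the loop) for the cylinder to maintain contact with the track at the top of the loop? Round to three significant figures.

The moment of inertia is (1/2)MR², giving k ≡ I/(MR²) = 0.5.
At the top, contact is just lost when gravity alone supplies the centripetal force: Mg = Mv_top²/r, i.e. v_top² = gr.
With ω = v/R, the kinetic energy at speed v is ½(1+k)Mv² = (3/4)Mv².
Energy conservation from release (height h) to the top (height 2r): Mgh = Mg(2r) + (3/4)M·gr.
Thus h_min = 2r + (1+k)r/2 = r(2 + 1.5/2) = 1.06 × 2.75 ≈ 2.92 m.

h_min ≈ 2.92 m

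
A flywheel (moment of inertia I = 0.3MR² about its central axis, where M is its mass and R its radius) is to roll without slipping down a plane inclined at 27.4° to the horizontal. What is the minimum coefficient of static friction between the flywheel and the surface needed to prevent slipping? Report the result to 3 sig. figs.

μ_min ≈ 0.120

The moment of inertia is 0.3MR², giving k ≡ I/(MR²) = 0.3.
Along the incline Mg sinθ − f = Ma, and torque about the center fR = Iα = kMR²(a/R) gives f = kMa.
These give a = g sinθ/(1+k) and the required friction f = kMg sinθ/(1+k).
The normal force is N = Mg cosθ, so μ_min = f/N = k tanθ/(1+k).
μ_min = 0.3 × tan27.4° / 1.3 ≈ 0.120.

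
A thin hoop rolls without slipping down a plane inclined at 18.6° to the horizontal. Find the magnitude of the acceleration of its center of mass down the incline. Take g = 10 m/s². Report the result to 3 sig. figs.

With I = MR², the ratio k = I/(MR²) is 1.
Translational: Mg sinθ − f = Ma. Rotational about the CM: fR = Iα = kMRa, so f = kMa.
Eliminating f: Mg sinθ = (1+k)Ma, so a = g sinθ/(1+k) = 10 × sin18.6° / 2 ≈ 1.59 m/s².

a ≈ 1.59 m/s²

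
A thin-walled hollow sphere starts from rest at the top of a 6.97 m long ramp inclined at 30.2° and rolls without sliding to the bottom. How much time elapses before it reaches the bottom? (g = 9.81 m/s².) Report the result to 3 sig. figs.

The moment of inertia is (2/3)MR², giving k ≡ I/(MR²) = 2/3.
Translational: Mg sinθ − f = Ma. Rotational about the CM: fR = Iα = kMRa, so f = kMa.
Hence a = g sinθ/(1+k) = 9.81×sin30.2°/1.667 = 2.961 m/s².
With constant a from rest, t = √(2L/a) = √(2·6.97/2.961) ≈ 2.17 s.

t ≈ 2.17 s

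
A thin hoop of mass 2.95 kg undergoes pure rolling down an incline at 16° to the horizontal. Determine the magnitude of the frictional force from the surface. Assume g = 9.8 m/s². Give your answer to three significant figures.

With I = MR², the ratio k = I/(MR²) is 1.
Along the incline Mg sinθ − f = Ma, and torque about the center fR = Iα = kMR²(a/R) gives f = kMa.
Combining, a = g sinθ/(1+k) and f = kMa = kMg sinθ/(1+k).
f = 1 × 2.95 × 9.8 × sin16° / 2 ≈ 3.98 N.

f ≈ 3.98 N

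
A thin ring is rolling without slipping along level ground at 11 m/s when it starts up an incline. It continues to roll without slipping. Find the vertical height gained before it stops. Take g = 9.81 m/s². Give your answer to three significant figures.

h ≈ 12.3 m

The moment of inertia is MR², giving k ≡ I/(MR²) = 1.
Pure rolling means v = ωR; then KE = ½Mv² + ½I(v/R)² = ½(1+k)Mv² = Mv².
At the top the kinetic energy is zero, so Mv₀² = Mgh.
Thus h = (1+k)v₀²/(2g) = 2 × 11² / (2 × 9.81) ≈ 12.3 m.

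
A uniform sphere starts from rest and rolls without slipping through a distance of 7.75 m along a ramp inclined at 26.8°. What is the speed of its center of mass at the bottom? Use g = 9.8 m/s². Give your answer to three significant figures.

v ≈ 6.99 m/s

The moment of inertia is (2/5)MR², giving k ≡ I/(MR²) = 0.4.
Pure rolling means v = ωR; then KE = ½Mv² + ½I(v/R)² = ½(1+k)Mv² = (7/10)Mv².
The vertical drop is h = L sinθ = 7.75 × sin26.8° = 3.494 m.
Setting Mgh = (7/10)Mv² gives v = √(2gh/(1+k)) = √(2·9.8·3.494/1.4) ≈ 6.99 m/s.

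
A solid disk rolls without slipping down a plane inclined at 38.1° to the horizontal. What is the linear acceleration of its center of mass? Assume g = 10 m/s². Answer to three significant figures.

Here I = (1/2)MR², so the shape factor k = I/(MR²) = 0.5.
Newton's second law down the slope: Mg sinθ − f = Ma. The torque equation fR = Iα (with α = a/R) gives f = kMa.
Eliminating f: Mg sinθ = (1+k)Ma, so a = g sinθ/(1+k) = 10 × sin38.1° / 1.5 ≈ 4.11 m/s².

a ≈ 4.11 m/s²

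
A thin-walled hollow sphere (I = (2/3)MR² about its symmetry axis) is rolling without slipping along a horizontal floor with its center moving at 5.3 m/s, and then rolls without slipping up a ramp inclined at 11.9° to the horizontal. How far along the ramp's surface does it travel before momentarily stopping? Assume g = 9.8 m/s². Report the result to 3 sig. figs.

d ≈ 11.6 m

The moment of inertia is (2/3)MR², giving k ≡ I/(MR²) = 2/3.
The rolling condition ω = v/R makes the rotational term ½I(v/R)² = ½kMv², so KE_total = ½(1+k)Mv² = (5/6)Mv².
Setting this equal to Mgh gives the vertical rise h = (1+k)v₀²/(2g) = 1.667×5.3²/(2×9.8) = 2.389 m.
Along the incline, d = h/sinθ = 2.389/sin11.9° ≈ 11.6 m.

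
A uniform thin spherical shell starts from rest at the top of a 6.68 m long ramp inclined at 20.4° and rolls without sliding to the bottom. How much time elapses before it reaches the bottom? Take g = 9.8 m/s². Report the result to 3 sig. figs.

t ≈ 2.55 s

For this body I = (2/3)MR², i.e. k = I/(MR²) = 2/3.
Translational: Mg sinθ − f = Ma. Rotational about the CM: fR = Iα = kMRa, so f = kMa.
Hence a = g sinθ/(1+k) = 9.8×sin20.4°/1.667 = 2.05 m/s².
With constant a from rest, t = √(2L/a) = √(2·6.68/2.05) ≈ 2.55 s.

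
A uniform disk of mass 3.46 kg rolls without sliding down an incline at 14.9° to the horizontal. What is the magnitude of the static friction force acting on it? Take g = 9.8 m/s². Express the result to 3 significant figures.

f ≈ 2.91 N

For this body I = (1/2)MR², i.e. k = I/(MR²) = 0.5.
Translational: Mg sinθ − f = Ma. Rotational about the CM: fR = Iα = kMRa, so f = kMa.
Combining, a = g sinθ/(1+k) and f = kMa = kMg sinθ/(1+k).
f = 0.5 × 3.46 × 9.8 × sin14.9° / 1.5 ≈ 2.91 N.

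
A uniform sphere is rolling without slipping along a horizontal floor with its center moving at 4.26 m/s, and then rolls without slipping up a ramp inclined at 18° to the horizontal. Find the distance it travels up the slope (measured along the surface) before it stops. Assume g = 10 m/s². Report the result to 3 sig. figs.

Here I = (2/5)MR², so the shape factor k = I/(MR²) = 0.4.
Rolling without slipping gives ω = v/R, so the total kinetic energy is ½Mv² + ½Iω² = ½(1+k)Mv² = (7/10)Mv².
Setting this equal to Mgh gives the vertical rise h = (1+k)v₀²/(2g) = 1.4×4.26²/(2×10) = 1.27 m.
The distance along the slope is d = h/sinθ = 1.27/sin18° ≈ 4.11 m.

d ≈ 4.11 m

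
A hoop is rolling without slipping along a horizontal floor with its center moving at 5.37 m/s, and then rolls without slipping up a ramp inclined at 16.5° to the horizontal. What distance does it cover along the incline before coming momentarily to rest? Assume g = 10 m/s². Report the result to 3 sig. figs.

The moment of inertia is MR², giving k ≡ I/(MR²) = 1.
Pure rolling means v = ωR; then KE = ½Mv² + ½I(v/R)² = ½(1+k)Mv² = Mv².
Setting this equal to Mgh gives the vertical rise h = (1+k)v₀²/(2g) = 2×5.37²/(2×10) = 2.884 m.
The distance along the slope is d = h/sinθ = 2.884/sin16.5° ≈ 10.2 m.

d ≈ 10.2 m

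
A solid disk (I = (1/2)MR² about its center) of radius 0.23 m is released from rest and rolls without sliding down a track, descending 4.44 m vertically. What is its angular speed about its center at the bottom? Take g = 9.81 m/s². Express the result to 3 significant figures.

Here I = (1/2)MR², so the shape factor k = I/(MR²) = 0.5.
The rolling condition ω = v/R makes the rotational term ½I(v/R)² = ½kMv², so KE_total = ½(1+k)Mv² = (3/4)Mv².
Energy conservation Mgh = ½(1+k)Mv² gives v = √(2gh/(1+k)) = √(2 × 9.81 × 4.44 / 1.5) = 7.621 m/s.
Then ω = v/R = 7.621 / 0.23 ≈ 33.1 rad/s.

ω ≈ 33.1 rad/s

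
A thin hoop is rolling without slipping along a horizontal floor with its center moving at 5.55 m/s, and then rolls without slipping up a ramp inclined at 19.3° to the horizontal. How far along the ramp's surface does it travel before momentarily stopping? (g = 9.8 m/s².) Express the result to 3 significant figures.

For this body I = MR², i.e. k = I/(MR²) = 1.
Rolling without slipping gives ω = v/R, so the total kinetic energy is ½Mv² + ½Iω² = ½(1+k)Mv² = Mv².
Setting this equal to Mgh gives the vertical rise h = (1+k)v₀²/(2g) = 2×5.55²/(2×9.8) = 3.143 m.
Along the incline, d = h/sinθ = 3.143/sin19.3° ≈ 9.51 m.

d ≈ 9.51 m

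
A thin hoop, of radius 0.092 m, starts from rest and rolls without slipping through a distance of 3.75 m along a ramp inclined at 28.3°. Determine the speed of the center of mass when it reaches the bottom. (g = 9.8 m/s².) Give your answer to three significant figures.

v ≈ 4.17 m/s

For this body I = MR², i.e. k = I/(MR²) = 1.
Since it rolls without slipping, ω = v/R and KE = ½Mv² + ½Iω² = ½(1+k)Mv² = Mv².
The vertical drop is h = L sinθ = 3.75 × sin28.3° = 1.778 m.
Setting Mgh = Mv² gives v = √(2gh/(1+k)) = √(2·9.8·1.778/2) ≈ 4.17 m/s.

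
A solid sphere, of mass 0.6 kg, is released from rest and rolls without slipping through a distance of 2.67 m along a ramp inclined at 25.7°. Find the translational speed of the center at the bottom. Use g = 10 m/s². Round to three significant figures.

The moment of inertia is (2/5)MR², giving k ≡ I/(MR²) = 0.4.
Pure rolling means v = ωR; then KE = ½Mv² + ½I(v/R)² = ½(1+k)Mv² = (7/10)Mv².
The vertical drop is h = L sinθ = 2.67 × sin25.7° = 1.158 m.
Energy conservation: Mgh = (7/10)Mv², so v = √(2gh/(1+k)) = √(2 × 10 × 1.158 / 1.4) ≈ 4.07 m/s.

v ≈ 4.07 m/s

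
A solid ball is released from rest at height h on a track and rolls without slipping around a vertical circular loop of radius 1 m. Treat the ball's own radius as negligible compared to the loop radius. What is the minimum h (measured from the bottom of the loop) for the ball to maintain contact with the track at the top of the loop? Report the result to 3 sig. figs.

h_min ≈ 2.70 m

For this body I = (2/5)MR², i.e. k = I/(MR²) = 0.4.
At the top, contact is just lost when gravity alone supplies the centripetal force: Mg = Mv_top²/r, i.e. v_top² = gr.
With ω = v/R, the kinetic energy at speed v is ½(1+k)Mv² = (7/10)Mv².
Energy conservation from release (height h) to the top (height 2r): Mgh = Mg(2r) + (7/10)M·gr.
Thus h_min = 2r + (1+k)r/2 = r(2 + 1.4/2) = 1 × 2.7 ≈ 2.70 m.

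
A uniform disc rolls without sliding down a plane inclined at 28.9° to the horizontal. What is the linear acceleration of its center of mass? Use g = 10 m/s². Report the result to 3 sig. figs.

With I = (1/2)MR², the ratio k = I/(MR²) is 0.5.
Translational: Mg sinθ − f = Ma. Rotational about the CM: fR = Iα = kMRa, so f = kMa.
Eliminating f: Mg sinθ = (1+k)Ma, so a = g sinθ/(1+k) = 10 × sin28.9° / 1.5 ≈ 3.22 m/s².

a ≈ 3.22 m/s²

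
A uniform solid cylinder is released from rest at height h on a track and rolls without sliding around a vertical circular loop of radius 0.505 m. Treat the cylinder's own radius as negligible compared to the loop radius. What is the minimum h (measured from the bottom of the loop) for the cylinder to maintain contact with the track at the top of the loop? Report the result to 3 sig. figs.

h_min ≈ 1.39 m

For this body I = (1/2)MR², i.e. k = I/(MR²) = 0.5.
At the top, contact is just lost when gravity alone supplies the centripetal force: Mg = Mv_top²/r, i.e. v_top² = gr.
With ω = v/R, the kinetic energy at speed v is ½(1+k)Mv² = (3/4)Mv².
Energy conservation from release (height h) to the top (height 2r): Mgh = Mg(2r) + (3/4)M·gr.
Thus h_min = 2r + (1+k)r/2 = r(2 + 1.5/2) = 0.505 × 2.75 ≈ 1.39 m.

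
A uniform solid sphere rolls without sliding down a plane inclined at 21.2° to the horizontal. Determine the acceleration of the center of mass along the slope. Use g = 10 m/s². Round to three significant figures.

a ≈ 2.58 m/s²

The moment of inertia is (2/5)MR², giving k ≡ I/(MR²) = 0.4.
Newton's second law down the slope: Mg sinθ − f = Ma. The torque equation fR = Iα (with α = a/R) gives f = kMa.
Eliminating f: Mg sinθ = (1+k)Ma, so a = g sinθ/(1+k) = 10 × sin21.2° / 1.4 ≈ 2.58 m/s².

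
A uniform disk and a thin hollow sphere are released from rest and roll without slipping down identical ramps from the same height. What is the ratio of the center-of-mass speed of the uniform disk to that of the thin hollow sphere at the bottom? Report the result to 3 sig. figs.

v_ratio ≈ 1.05

Each satisfies Mgh = ½(1+k)Mv² with k = I/(MR²), so v ∝ 1/√(1+k).
For the uniform disk k = 0.5; for the thin hollow sphere k = 2/3.
v₁/v₂ = √((1+k₂)/(1+k₁)) = √(1.667/1.5) ≈ 1.05.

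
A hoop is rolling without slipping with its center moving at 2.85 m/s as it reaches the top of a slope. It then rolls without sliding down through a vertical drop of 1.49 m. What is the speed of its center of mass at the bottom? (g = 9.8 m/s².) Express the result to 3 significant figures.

v ≈ 4.77 m/s

The moment of inertia is MR², giving k ≡ I/(MR²) = 1.
Since it rolls without slipping, ω = v/R and KE = ½Mv² + ½Iω² = ½(1+k)Mv² = Mv².
Conserving energy between top and bottom: Mv² = Mv₀² + Mgh, hence v² = v₀² + 2gh/(1+k).
v = √(2.85² + 2×9.8×1.49/2) = √22.72 ≈ 4.77 m/s.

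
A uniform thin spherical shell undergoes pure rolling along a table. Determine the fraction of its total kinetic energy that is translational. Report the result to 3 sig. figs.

With I = (2/3)MR², the ratio k = I/(MR²) is 2/3.
With ω = v/R, KE_trans = ½Mv² and KE_rot = ½Iω² = ½kMv², so KE_total = ½(1+k)Mv².
The translational fraction is therefore 1/(1+k) = 1/1.667 ≈ 0.600.

fraction ≈ 0.600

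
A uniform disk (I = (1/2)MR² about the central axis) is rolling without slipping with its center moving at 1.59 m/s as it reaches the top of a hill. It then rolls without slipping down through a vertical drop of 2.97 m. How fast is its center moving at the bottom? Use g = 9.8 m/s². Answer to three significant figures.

v ≈ 6.43 m/s

For this body I = (1/2)MR², i.e. k = I/(MR²) = 0.5.
The rolling condition ω = v/R makes the rotational term ½I(v/R)² = ½kMv², so KE_total = ½(1+k)Mv² = (3/4)Mv².
Energy conservation: (3/4)Mv₀² + Mgh = (3/4)Mv², so v² = v₀² + 2gh/(1+k).
v = √(1.59² + 2×9.8×2.97/1.5) = √41.34 ≈ 6.43 m/s.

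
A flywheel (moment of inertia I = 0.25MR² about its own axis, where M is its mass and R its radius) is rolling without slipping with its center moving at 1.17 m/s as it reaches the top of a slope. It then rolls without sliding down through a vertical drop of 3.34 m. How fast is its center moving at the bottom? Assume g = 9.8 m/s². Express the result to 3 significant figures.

The moment of inertia is 0.25MR², giving k ≡ I/(MR²) = 0.25.
Since it rolls without slipping, ω = v/R and KE = ½Mv² + ½Iω² = ½(1+k)Mv² = (5/8)Mv².
Conserving energy between top and bottom: (5/8)Mv² = (5/8)Mv₀² + Mgh, hence v² = v₀² + 2gh/(1+k).
v = √(1.17² + 2×9.8×3.34/1.25) = √53.74 ≈ 7.33 m/s.

v ≈ 7.33 m/s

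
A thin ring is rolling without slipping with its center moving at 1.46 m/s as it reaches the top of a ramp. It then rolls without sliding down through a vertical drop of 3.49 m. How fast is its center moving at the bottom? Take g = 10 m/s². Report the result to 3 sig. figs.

v ≈ 6.09 m/s

The moment of inertia is MR², giving k ≡ I/(MR²) = 1.
Since it rolls without slipping, ω = v/R and KE = ½Mv² + ½Iω² = ½(1+k)Mv² = Mv².
Conserving energy between top and bottom: Mv² = Mv₀² + Mgh, hence v² = v₀² + 2gh/(1+k).
v = √(1.46² + 2×10×3.49/2) = √37.03 ≈ 6.09 m/s.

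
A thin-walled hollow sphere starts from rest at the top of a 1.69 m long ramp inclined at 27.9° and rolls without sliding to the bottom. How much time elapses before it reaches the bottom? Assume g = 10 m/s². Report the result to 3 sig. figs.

Here I = (2/3)MR², so the shape factor k = I/(MR²) = 2/3.
Translational: Mg sinθ − f = Ma. Rotational about the CM: fR = Iα = kMRa, so f = kMa.
Hence a = g sinθ/(1+k) = 10×sin27.9°/1.667 = 2.808 m/s².
With constant a from rest, t = √(2L/a) = √(2·1.69/2.808) ≈ 1.10 s.

t ≈ 1.10 s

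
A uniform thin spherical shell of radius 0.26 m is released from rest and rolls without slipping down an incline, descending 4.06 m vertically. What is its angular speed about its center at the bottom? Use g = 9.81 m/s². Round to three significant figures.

The moment of inertia is (2/3)MR², giving k ≡ I/(MR²) = 2/3.
The rolling condition ω = v/R makes the rotational term ½I(v/R)² = ½kMv², so KE_total = ½(1+k)Mv² = (5/6)Mv².
Energy conservation Mgh = ½(1+k)Mv² gives v = √(2gh/(1+k)) = √(2 × 9.81 × 4.06 / 1.667) = 6.913 m/s.
The angular speed follows from ω = v/R = 6.913/0.26 ≈ 26.6 rad/s.

ω ≈ 26.6 rad/s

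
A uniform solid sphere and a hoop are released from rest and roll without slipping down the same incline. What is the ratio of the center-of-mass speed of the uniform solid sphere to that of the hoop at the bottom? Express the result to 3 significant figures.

Each satisfies Mgh = ½(1+k)Mv² with k = I/(MR²), so v ∝ 1/√(1+k).
For the uniform solid sphere k = 0.4; for the hoop k = 1.
v₁/v₂ = √((1+k₂)/(1+k₁)) = √(2/1.4) ≈ 1.20.

v_ratio ≈ 1.20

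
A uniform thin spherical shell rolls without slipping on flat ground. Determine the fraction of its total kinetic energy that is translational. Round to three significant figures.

fraction ≈ 0.600

For this body I = (2/3)MR², i.e. k = I/(MR²) = 2/3.
With ω = v/R, KE_trans = ½Mv² and KE_rot = ½Iω² = ½kMv², so KE_total = ½(1+k)Mv².
The translational fraction is therefore 1/(1+k) = 1/1.667 ≈ 0.600.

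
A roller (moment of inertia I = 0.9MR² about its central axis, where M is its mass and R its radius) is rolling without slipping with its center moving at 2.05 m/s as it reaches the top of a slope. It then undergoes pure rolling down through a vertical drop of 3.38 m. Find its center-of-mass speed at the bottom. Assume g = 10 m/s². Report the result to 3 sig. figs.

v ≈ 6.31 m/s

For this body I = 0.9MR², i.e. k = I/(MR²) = 0.9.
Pure rolling means v = ωR; then KE = ½Mv² + ½I(v/R)² = ½(1+k)Mv² = (19/20)Mv².
Conserving energy between top and bottom: (19/20)Mv² = (19/20)Mv₀² + Mgh, hence v² = v₀² + 2gh/(1+k).
v = √(2.05² + 2×10×3.38/1.9) = √39.78 ≈ 6.31 m/s.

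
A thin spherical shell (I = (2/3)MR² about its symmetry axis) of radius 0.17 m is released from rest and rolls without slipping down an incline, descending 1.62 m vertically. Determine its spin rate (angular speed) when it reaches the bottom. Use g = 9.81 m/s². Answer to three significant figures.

Here I = (2/3)MR², so the shape factor k = I/(MR²) = 2/3.
Pure rolling means v = ωR; then KE = ½Mv² + ½I(v/R)² = ½(1+k)Mv² = (5/6)Mv².
Energy conservation Mgh = ½(1+k)Mv² gives v = √(2gh/(1+k)) = √(2 × 9.81 × 1.62 / 1.667) = 4.367 m/s.
The angular speed follows from ω = v/R = 4.367/0.17 ≈ 25.7 rad/s.

ω ≈ 25.7 rad/s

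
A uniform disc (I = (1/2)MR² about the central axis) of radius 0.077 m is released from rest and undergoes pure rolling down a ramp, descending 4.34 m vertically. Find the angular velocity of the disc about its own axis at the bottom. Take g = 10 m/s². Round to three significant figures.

ω ≈ 98.8 rad/s

With I = (1/2)MR², the ratio k = I/(MR²) is 0.5.
Rolling without slipping gives ω = v/R, so the total kinetic energy is ½Mv² + ½Iω² = ½(1+k)Mv² = (3/4)Mv².
Energy conservation Mgh = ½(1+k)Mv² gives v = √(2gh/(1+k)) = √(2 × 10 × 4.34 / 1.5) = 7.607 m/s.
Then ω = v/R = 7.607 / 0.077 ≈ 98.8 rad/s.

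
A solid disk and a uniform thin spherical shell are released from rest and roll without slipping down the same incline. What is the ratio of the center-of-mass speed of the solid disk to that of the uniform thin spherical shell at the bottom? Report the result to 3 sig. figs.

v_ratio ≈ 1.05

Each satisfies Mgh = ½(1+k)Mv² with k = I/(MR²), so v ∝ 1/√(1+k).
For the solid disk k = 0.5; for the uniform thin spherical shell k = 2/3.
v₁/v₂ = √((1+k₂)/(1+k₁)) = √(1.667/1.5) ≈ 1.05.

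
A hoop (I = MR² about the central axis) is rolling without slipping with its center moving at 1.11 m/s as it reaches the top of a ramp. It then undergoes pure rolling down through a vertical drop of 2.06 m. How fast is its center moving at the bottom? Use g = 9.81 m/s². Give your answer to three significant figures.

With I = MR², the ratio k = I/(MR²) is 1.
Pure rolling means v = ωR; then KE = ½Mv² + ½I(v/R)² = ½(1+k)Mv² = Mv².
Energy conservation: Mv₀² + Mgh = Mv², so v² = v₀² + 2gh/(1+k).
v = √(1.11² + 2×9.81×2.06/2) = √21.44 ≈ 4.63 m/s.

v ≈ 4.63 m/s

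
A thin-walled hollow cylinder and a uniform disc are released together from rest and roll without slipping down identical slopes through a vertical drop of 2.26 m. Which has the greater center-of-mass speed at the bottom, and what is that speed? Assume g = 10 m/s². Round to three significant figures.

For rolling without slipping, Mgh = ½(1+k)Mv² where k = I/(MR²), so v = √(2gh/(1+k)).
Thin-walled hollow cylinder: k = 1, giving v = √(2×10×2.26/2) = 4.754 m/s.
Uniform disc: k = 0.5, giving v = √(2×10×2.26/1.5) = 5.489 m/s.
The smaller k wins: the uniform disc, at ≈ 5.49 m/s.

the uniform disc, at v ≈ 5.49 m/s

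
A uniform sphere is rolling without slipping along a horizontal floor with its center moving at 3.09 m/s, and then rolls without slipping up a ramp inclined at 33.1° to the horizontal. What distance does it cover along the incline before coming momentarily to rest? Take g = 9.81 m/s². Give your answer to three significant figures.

d ≈ 1.25 m

For this body I = (2/5)MR², i.e. k = I/(MR²) = 0.4.
The rolling condition ω = v/R makes the rotational term ½I(v/R)² = ½kMv², so KE_total = ½(1+k)Mv² = (7/10)Mv².
Setting this equal to Mgh gives the vertical rise h = (1+k)v₀²/(2g) = 1.4×3.09²/(2×9.81) = 0.6813 m.
The distance along the slope is d = h/sinθ = 0.6813/sin33.1° ≈ 1.25 m.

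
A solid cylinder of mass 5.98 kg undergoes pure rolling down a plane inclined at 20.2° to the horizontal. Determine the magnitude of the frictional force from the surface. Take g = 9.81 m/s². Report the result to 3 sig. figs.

For this body I = (1/2)MR², i.e. k = I/(MR²) = 0.5.
Along the incline Mg sinθ − f = Ma, and torque about the center fR = Iα = kMR²(a/R) gives f = kMa.
Combining, a = g sinθ/(1+k) and f = kMa = kMg sinθ/(1+k).
f = 0.5 × 5.98 × 9.81 × sin20.2° / 1.5 ≈ 6.75 N.

f ≈ 6.75 N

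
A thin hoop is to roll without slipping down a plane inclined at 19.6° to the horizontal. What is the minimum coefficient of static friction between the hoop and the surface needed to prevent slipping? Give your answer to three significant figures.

Here I = MR², so the shape factor k = I/(MR²) = 1.
Along the incline Mg sinθ − f = Ma, and torque about the center fR = Iα = kMR²(a/R) gives f = kMa.
These give a = g sinθ/(1+k) and the required friction f = kMg sinθ/(1+k).
The normal force is N = Mg cosθ, so μ_min = f/N = k tanθ/(1+k).
μ_min = 1 × tan19.6° / 2 ≈ 0.178.

μ_min ≈ 0.178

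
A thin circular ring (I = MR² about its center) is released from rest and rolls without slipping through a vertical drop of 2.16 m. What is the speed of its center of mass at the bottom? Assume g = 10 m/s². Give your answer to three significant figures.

Here I = MR², so the shape factor k = I/(MR²) = 1.
Rolling without slipping gives ω = v/R, so the total kinetic energy is ½Mv² + ½Iω² = ½(1+k)Mv² = Mv².
Energy conservation: Mgh = Mv², so v = √(2gh/(1+k)) = √(2 × 10 × 2.16 / 2) ≈ 4.65 m/s.

v ≈ 4.65 m/s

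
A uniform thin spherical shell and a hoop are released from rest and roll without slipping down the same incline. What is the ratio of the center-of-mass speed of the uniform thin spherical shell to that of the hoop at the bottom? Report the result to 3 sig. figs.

Each satisfies Mgh = ½(1+k)Mv² with k = I/(MR²), so v ∝ 1/√(1+k).
For the uniform thin spherical shell k = 2/3; for the hoop k = 1.
v₁/v₂ = √((1+k₂)/(1+k₁)) = √(2/1.667) ≈ 1.10.

v_ratio ≈ 1.10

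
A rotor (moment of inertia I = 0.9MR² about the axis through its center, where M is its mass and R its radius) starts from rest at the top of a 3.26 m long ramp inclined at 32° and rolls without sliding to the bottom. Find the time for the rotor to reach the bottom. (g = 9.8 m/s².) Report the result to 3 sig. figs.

t ≈ 1.54 s

For this body I = 0.9MR², i.e. k = I/(MR²) = 0.9.
Translational: Mg sinθ − f = Ma. Rotational about the CM: fR = Iα = kMRa, so f = kMa.
Hence a = g sinθ/(1+k) = 9.8×sin32°/1.9 = 2.733 m/s².
With constant a from rest, t = √(2L/a) = √(2·3.26/2.733) ≈ 1.54 s.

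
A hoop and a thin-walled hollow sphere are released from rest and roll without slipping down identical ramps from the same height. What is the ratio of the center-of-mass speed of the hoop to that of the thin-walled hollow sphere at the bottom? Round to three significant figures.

v_ratio ≈ 0.913

Each satisfies Mgh = ½(1+k)Mv² with k = I/(MR²), so v ∝ 1/√(1+k).
For the hoop k = 1; for the thin-walled hollow sphere k = 2/3.
v₁/v₂ = √((1+k₂)/(1+k₁)) = √(1.667/2) ≈ 0.913.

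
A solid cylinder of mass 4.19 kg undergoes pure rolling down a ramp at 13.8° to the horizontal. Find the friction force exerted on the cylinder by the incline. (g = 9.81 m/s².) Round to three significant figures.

With I = (1/2)MR², the ratio k = I/(MR²) is 0.5.
Newton's second law down the slope: Mg sinθ − f = Ma. The torque equation fR = Iα (with α = a/R) gives f = kMa.
Combining, a = g sinθ/(1+k) and f = kMa = kMg sinθ/(1+k).
f = 0.5 × 4.19 × 9.81 × sin13.8° / 1.5 ≈ 3.27 N.

f ≈ 3.27 N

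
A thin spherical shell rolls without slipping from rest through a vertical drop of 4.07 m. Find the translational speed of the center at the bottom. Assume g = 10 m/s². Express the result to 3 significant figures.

v ≈ 6.99 m/s

The moment of inertia is (2/3)MR², giving k ≡ I/(MR²) = 2/3.
Since it rolls without slipping, ω = v/R and KE = ½Mv² + ½Iω² = ½(1+k)Mv² = (5/6)Mv².
Energy conservation: Mgh = (5/6)Mv², so v = √(2gh/(1+k)) = √(2 × 10 × 4.07 / 1.667) ≈ 6.99 m/s.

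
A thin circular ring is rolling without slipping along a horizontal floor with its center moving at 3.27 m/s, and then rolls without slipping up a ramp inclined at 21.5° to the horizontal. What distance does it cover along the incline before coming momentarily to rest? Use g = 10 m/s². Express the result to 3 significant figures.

The moment of inertia is MR², giving k ≡ I/(MR²) = 1.
Rolling without slipping gives ω = v/R, so the total kinetic energy is ½Mv² + ½Iω² = ½(1+k)Mv² = Mv².
Setting this equal to Mgh gives the vertical rise h = (1+k)v₀²/(2g) = 2×3.27²/(2×10) = 1.069 m.
The distance along the slope is d = h/sinθ = 1.069/sin21.5° ≈ 2.92 m.

d ≈ 2.92 m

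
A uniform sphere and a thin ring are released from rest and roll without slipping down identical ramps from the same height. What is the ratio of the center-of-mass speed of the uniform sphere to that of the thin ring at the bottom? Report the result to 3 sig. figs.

Each satisfies Mgh = ½(1+k)Mv² with k = I/(MR²), so v ∝ 1/√(1+k).
For the uniform sphere k = 0.4; for the thin ring k = 1.
v₁/v₂ = √((1+k₂)/(1+k₁)) = √(2/1.4) ≈ 1.20.

v_ratio ≈ 1.20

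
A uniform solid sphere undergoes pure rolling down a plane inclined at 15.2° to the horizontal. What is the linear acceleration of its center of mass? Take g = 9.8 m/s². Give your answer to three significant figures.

a ≈ 1.84 m/s²

The moment of inertia is (2/5)MR², giving k ≡ I/(MR²) = 0.4.
Translational: Mg sinθ − f = Ma. Rotational about the CM: fR = Iα = kMRa, so f = kMa.
Eliminating f: Mg sinθ = (1+k)Ma, so a = g sinθ/(1+k) = 9.8 × sin15.2° / 1.4 ≈ 1.84 m/s².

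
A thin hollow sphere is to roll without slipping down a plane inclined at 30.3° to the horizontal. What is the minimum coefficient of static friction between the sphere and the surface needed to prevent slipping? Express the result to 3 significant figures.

μ_min ≈ 0.234

For this body I = (2/3)MR², i.e. k = I/(MR²) = 2/3.
Translational: Mg sinθ − f = Ma. Rotational about the CM: fR = Iα = kMRa, so f = kMa.
These give a = g sinθ/(1+k) and the required friction f = kMg sinθ/(1+k).
With N = Mg cosθ, the no-slip condition f ≤ μN gives μ_min = f/N = k tanθ/(1+k).
μ_min = (2/3) × tan30.3° / 1.667 ≈ 0.234.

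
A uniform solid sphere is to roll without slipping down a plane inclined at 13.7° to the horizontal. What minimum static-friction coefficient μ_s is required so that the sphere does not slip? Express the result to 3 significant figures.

With I = (2/5)MR², the ratio k = I/(MR²) is 0.4.
Along the incline Mg sinθ − f = Ma, and torque about the center fR = Iα = kMR²(a/R) gives f = kMa.
These give a = g sinθ/(1+k) and the required friction f = kMg sinθ/(1+k).
The normal force is N = Mg cosθ, so μ_min = f/N = k tanθ/(1+k).
μ_min = 0.4 × tan13.7° / 1.4 ≈ 0.0696.

μ_min ≈ 0.0696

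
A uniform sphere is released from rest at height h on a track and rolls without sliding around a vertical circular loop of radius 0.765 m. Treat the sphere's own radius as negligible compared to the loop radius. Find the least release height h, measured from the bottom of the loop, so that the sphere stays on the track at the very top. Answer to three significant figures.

h_min ≈ 2.07 m

With I = (2/5)MR², the ratio k = I/(MR²) is 0.4.
At the top of the loop, the minimum-contact condition is Mg = Mv_top²/r, so v_top² = gr.
With ω = v/R, the kinetic energy at speed v is ½(1+k)Mv² = (7/10)Mv².
Energy conservation from release (height h) to the top (height 2r): Mgh = Mg(2r) + (7/10)M·gr.
Thus h_min = 2r + (1+k)r/2 = r(2 + 1.4/2) = 0.765 × 2.7 ≈ 2.07 m.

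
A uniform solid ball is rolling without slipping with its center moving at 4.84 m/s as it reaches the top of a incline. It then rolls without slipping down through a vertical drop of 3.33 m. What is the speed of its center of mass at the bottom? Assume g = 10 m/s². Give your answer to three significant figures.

For this body I = (2/5)MR², i.e. k = I/(MR²) = 0.4.
The rolling condition ω = v/R makes the rotational term ½I(v/R)² = ½kMv², so KE_total = ½(1+k)Mv² = (7/10)Mv².
Energy conservation: (7/10)Mv₀² + Mgh = (7/10)Mv², so v² = v₀² + 2gh/(1+k).
v = √(4.84² + 2×10×3.33/1.4) = √71 ≈ 8.43 m/s.

v ≈ 8.43 m/s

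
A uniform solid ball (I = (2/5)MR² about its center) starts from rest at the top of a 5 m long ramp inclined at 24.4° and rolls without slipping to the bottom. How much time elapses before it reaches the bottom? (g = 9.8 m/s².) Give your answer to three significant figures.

Here I = (2/5)MR², so the shape factor k = I/(MR²) = 0.4.
Translational: Mg sinθ − f = Ma. Rotational about the CM: fR = Iα = kMRa, so f = kMa.
Hence a = g sinθ/(1+k) = 9.8×sin24.4°/1.4 = 2.892 m/s².
Starting from rest, L = ½at², so t = √(2L/a) = √(2×5/2.892) ≈ 1.86 s.

t ≈ 1.86 s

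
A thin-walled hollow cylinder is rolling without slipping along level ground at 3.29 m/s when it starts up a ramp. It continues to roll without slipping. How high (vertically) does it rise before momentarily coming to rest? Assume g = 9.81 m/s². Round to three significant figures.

h ≈ 1.10 m

For this body I = MR², i.e. k = I/(MR²) = 1.
Since it rolls without slipping, ω = v/R and KE = ½Mv² + ½Iω² = ½(1+k)Mv² = Mv².
At the top the kinetic energy is zero, so Mv₀² = Mgh.
Thus h = (1+k)v₀²/(2g) = 2 × 3.29² / (2 × 9.81) ≈ 1.10 m.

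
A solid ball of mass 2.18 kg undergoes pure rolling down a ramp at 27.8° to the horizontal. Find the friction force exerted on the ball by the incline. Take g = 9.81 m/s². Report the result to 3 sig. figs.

f ≈ 2.85 N

With I = (2/5)MR², the ratio k = I/(MR²) is 0.4.
Newton's second law down the slope: Mg sinθ − f = Ma. The torque equation fR = Iα (with α = a/R) gives f = kMa.
Combining, a = g sinθ/(1+k) and f = kMa = kMg sinθ/(1+k).
f = 0.4 × 2.18 × 9.81 × sin27.8° / 1.4 ≈ 2.85 N.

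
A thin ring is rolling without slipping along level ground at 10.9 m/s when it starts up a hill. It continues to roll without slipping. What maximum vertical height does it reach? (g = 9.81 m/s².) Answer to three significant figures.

h ≈ 12.1 m

The moment of inertia is MR², giving k ≡ I/(MR²) = 1.
Pure rolling means v = ωR; then KE = ½Mv² + ½I(v/R)² = ½(1+k)Mv² = Mv².
All of this converts to potential energy at the highest point: Mv₀² = Mgh.
Thus h = (1+k)v₀²/(2g) = 2 × 10.9² / (2 × 9.81) ≈ 12.1 m.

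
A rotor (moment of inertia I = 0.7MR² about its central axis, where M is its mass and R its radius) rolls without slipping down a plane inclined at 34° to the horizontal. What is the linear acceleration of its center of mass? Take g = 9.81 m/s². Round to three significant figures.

a ≈ 3.23 m/s²

The moment of inertia is 0.7MR², giving k ≡ I/(MR²) = 0.7.
Translational: Mg sinθ − f = Ma. Rotational about the CM: fR = Iα = kMRa, so f = kMa.
Eliminating f: Mg sinθ = (1+k)Ma, so a = g sinθ/(1+k) = 9.81 × sin34° / 1.7 ≈ 3.23 m/s².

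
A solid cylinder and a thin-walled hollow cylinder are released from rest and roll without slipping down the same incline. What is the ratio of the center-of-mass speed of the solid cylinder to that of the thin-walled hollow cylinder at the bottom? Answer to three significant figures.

Each satisfies Mgh = ½(1+k)Mv² with k = I/(MR²), so v ∝ 1/√(1+k).
For the solid cylinder k = 0.5; for the thin-walled hollow cylinder k = 1.
v₁/v₂ = √((1+k₂)/(1+k₁)) = √(2/1.5) ≈ 1.15.

v_ratio ≈ 1.15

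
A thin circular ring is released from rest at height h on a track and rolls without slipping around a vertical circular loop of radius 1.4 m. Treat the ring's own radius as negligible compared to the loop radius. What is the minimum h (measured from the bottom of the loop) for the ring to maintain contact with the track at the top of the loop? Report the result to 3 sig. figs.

h_min ≈ 4.20 m

For this body I = MR², i.e. k = I/(MR²) = 1.
At the top, contact is just lost when gravity alone supplies the centripetal force: Mg = Mv_top²/r, i.e. v_top² = gr.
With ω = v/R, the kinetic energy at speed v is ½(1+k)Mv² = Mv².
Energy conservation from release (height h) to the top (height 2r): Mgh = Mg(2r) + M·gr.
Thus h_min = 2r + (1+k)r/2 = r(2 + 2/2) = 1.4 × 3 ≈ 4.20 m.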